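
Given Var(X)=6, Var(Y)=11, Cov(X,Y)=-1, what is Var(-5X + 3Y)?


Var(-5X + 3Y) = (-5)^2*Var(X) + 3^2*Var(Y) + 2*(-5)*3*Cov(X,Y)
= 25*6 + 9*11 - 30*(-1)
= 150 + 99 + 30 = 279

279


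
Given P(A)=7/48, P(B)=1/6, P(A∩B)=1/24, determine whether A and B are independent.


P(A)*P(B) = 7/48*1/6 = 7/288
P(A∩B) = 1/24 != 7/288, so not independent

No, A and B are not independent


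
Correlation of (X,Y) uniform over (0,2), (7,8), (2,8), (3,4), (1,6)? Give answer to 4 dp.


Cov(X,Y) = 3.4400, Var(X) = 5.8400, Var(Y) = 5.4400
rho = Cov/(sqrt(VarX)*sqrt(VarY)) = 0.6103

0.6103


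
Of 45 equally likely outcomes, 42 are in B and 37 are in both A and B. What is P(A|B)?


P(A|B) = P(A∩B)/P(B) = (37/45)/(42/45) = 37/42

37/42


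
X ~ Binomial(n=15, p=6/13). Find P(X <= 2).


P(X<=2) = P(X=0) + P(X=1) + P(X=2)
= 4747561509943/51185893014090757 + 61040076556410/51185893014090757 + 366240459338460/51185893014090757
= 33232930569601/3937376385699289

33232930569601/3937376385699289


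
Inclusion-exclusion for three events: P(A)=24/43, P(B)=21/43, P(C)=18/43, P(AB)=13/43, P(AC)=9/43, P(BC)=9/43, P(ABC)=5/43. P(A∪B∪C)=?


P(A∪B∪C) = P(A)+P(B)+P(C) - P(AB)-P(AC)-P(BC) + P(ABC)
= 24/43+21/43+18/43 - 13/43-9/43-9/43 + 5/43
= 37/43

37/43


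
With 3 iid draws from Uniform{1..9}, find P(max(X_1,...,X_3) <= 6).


P(max <= 6) = P(all X_i <= 6) = (P(X_1 <= 6))^3
= (6/9)^3 = (2/3)^3 = 8/27

8/27


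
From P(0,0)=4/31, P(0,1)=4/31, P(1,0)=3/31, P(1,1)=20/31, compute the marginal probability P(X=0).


P(X=0) = P(0,0)+P(0,1) = 4/31 + 4/31 = 8/31

8/31


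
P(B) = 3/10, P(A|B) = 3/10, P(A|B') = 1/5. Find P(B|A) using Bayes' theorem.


P(A) = P(A|B)P(B) + P(A|B')P(B') = 3/10*3/10 + 1/5*7/10 = 23/100
P(B|A) = P(A|B)P(B)/P(A) = (9/100)/(23/100) = 9/23

9/23


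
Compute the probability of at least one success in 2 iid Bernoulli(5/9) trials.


P(at least one) = 1 - P(none)
P(none) = (1 - 5/9)^2 = (4/9)^2 = 16/81
P(at least one) = 1 - 16/81 = 65/81

65/81


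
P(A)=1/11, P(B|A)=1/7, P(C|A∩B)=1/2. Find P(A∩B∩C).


P(A∩B∩C) = P(A) * P(B|A) * P(C|A∩B)
= 1/11 * 1/7 * 1/2
= 1/77 * 1/2 = 1/154

1/154


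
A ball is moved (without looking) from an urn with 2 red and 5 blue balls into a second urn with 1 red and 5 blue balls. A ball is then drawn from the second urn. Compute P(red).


P(transfer red) = 2/7; P(transfer blue) = 5/7
If red transferred: Urn II has 2 red of 7, so P(red|red moved) = 2/7
If blue transferred: Urn II has 1 red of 7, so P(red|blue moved) = 1/7
By total probability: P(red) = 2/7*2/7 + 5/7*1/7 = 9/49

9/49


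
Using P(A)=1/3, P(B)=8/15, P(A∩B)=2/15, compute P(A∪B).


P(A∪B) = P(A) + P(B) - P(A∩B)
= 1/3 + 8/15 - 2/15 = 11/15

11/15


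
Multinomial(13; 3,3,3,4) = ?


13! = 6227020800
Denominator: 3!=6 * 3!=6 * 3!=6 * 4!=24
Coefficient = 6227020800 / 5184 = 1201200

1201200


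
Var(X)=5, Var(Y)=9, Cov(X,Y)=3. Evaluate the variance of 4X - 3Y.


Var(4X - 3Y) = 4^2*Var(X) + (-3)^2*Var(Y) + 2*4*(-3)*Cov(X,Y)
= 16*5 + 9*9 - 24*3
= 80 + 81 - 72 = 89

89


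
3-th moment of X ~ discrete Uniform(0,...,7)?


E[X^3] = (1/8) * sum(x^3 for x=0..7)
= 784/8 = 98

98


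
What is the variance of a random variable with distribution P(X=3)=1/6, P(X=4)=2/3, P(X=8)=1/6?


E[X] = 9/2, E[X^2] = 137/6
Var(X) = E[X^2] - (E[X])^2 = 137/6 - (9/2)^2 = 31/12

31/12


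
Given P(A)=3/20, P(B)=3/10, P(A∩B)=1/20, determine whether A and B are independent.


P(A)*P(B) = 3/20*3/10 = 9/200
P(A∩B) = 1/20 != 9/200, so not independent

No, A and B are not independent


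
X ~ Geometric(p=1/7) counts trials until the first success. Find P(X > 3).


P(X > 3) = P(first 3 trials all fail) = (1-p)^3 = (6/7)^3 = 216/343

216/343


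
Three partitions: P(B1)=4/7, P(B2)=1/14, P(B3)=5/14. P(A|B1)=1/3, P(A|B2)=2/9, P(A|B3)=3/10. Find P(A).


P(A) = P(A|B1)P(B1) + P(A|B2)P(B2) + P(A|B3)P(B3)
= 1/3*4/7 + 2/9*1/14 + 3/10*5/14
= 4/21 + 1/63 + 3/28 = 79/252

79/252


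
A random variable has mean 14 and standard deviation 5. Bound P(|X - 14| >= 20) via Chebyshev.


k = 20/5 = 4
Chebyshev: P(|X-mu| >= k*sigma) <= 1/k^2 = 1/4^2 = 1/16

1/16


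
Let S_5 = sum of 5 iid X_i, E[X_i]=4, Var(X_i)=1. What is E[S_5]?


E[S_n] = n*E[X_1] = 5*4 = 20

20


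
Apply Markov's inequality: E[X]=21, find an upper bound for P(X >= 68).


Markov: P(X >= a) <= E[X]/a
P(X >= 68) <= 21/68

21/68


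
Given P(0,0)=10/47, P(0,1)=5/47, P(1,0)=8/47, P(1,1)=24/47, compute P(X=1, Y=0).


Read from table: P(X=1, Y=0) = 8/47

8/47


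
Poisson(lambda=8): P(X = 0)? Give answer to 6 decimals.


P(X=0) = e^(-8) * 8^0 / 0!
≈ 0.0003354626279 * 1 / 1
≈ 0.000335

0.000335


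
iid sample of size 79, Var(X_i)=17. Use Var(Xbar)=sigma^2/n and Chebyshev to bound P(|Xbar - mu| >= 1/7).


Var(Xbar) = Var(X)/n = 17/79
Chebyshev: P(|Xbar-mu| >= 1/7) <= Var(Xbar)/(1/7)^2 = (17/79)/(1/49) = 833/79
Bound exceeds 1, so trivial bound: 1

1


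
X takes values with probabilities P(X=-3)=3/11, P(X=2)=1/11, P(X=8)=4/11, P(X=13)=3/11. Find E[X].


E[X] = sum(x * P(x))
= -3*3/11 + 2*1/11 + 8*4/11 + 13*3/11
= 64/11

64/11


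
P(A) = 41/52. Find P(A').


P(A') = 1 - P(A) = 1 - 41/52 = 11/52

11/52


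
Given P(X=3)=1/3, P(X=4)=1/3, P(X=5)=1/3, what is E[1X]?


E[1X] = sum(g(x)*P(x))
= 3*1/3 + 4*1/3 + 5*1/3
= 4

4


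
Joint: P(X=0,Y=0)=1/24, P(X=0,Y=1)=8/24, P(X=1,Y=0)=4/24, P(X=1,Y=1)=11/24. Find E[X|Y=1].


P(Y=1) = 19/24
E[X|Y=1] = (0*8 + 1*11)/19 = 11/19

11/19


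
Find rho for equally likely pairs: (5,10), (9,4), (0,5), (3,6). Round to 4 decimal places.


Cov(X,Y) = -0.5625, Var(X) = 10.6875, Var(Y) = 5.1875
rho = Cov/(sqrt(VarX)*sqrt(VarY)) = -0.0755

-0.0755


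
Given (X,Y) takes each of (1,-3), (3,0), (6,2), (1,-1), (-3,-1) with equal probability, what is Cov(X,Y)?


E[X]=8/5, E[Y]=-3/5, E[XY]=11/5
Cov(X,Y) = E[XY] - E[X]E[Y] = 11/5 - 8/5*-3/5 = 79/25

79/25


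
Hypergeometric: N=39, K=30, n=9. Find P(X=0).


P(X=0) = C(30,0)*C(9,9) / C(39,9)
= 1*1 / 211915132
= 1/211915132

1/211915132


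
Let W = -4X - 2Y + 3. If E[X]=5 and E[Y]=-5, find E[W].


E[-4X - 2Y + 3] = -4*E[X] - 2*E[Y] + 3
= (-4)*(5) + (-2)*(-5) + (3)
= -20 + 10 + 3 = -7

-7


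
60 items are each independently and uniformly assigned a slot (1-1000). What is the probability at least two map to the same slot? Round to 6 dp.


P(all different) = prod((1000-i)/1000 for i=0..59) = 0.164279
P(at least one match) = 1 - 0.164279 = 0.835721

0.835721


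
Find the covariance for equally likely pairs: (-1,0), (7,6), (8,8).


E[X]=14/3, E[Y]=14/3, E[XY]=106/3
Cov(X,Y) = E[XY] - E[X]E[Y] = 106/3 - 14/3*14/3 = 122/9

122/9


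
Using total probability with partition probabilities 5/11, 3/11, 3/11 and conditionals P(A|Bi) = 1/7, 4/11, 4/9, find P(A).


P(A) = P(A|B1)P(B1) + P(A|B2)P(B2) + P(A|B3)P(B3)
= 1/7*5/11 + 4/11*3/11 + 4/9*3/11
= 5/77 + 12/121 + 4/33 = 725/2541

725/2541


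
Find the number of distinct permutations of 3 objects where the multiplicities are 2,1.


3! = 6
Denominator: 2!=2 * 1!=1
Coefficient = 6 / 2 = 3

3


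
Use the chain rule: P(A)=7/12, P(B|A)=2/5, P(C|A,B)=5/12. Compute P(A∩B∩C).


P(A∩B∩C) = P(A) * P(B|A) * P(C|A∩B)
= 7/12 * 2/5 * 5/12
= 7/30 * 5/12 = 7/72

7/72


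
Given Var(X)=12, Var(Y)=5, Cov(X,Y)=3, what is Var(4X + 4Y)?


Var(4X + 4Y) = 4^2*Var(X) + 4^2*Var(Y) + 2*4*4*Cov(X,Y)
= 16*12 + 16*5 + 32*3
= 192 + 80 + 96 = 368

368


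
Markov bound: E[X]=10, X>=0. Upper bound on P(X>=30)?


Markov: P(X >= a) <= E[X]/a
P(X >= 30) <= 10/30 = 1/3

1/3


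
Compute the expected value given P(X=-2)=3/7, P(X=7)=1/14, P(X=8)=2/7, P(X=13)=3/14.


E[X] = sum(x * P(x))
= -2*3/7 + 7*1/14 + 8*2/7 + 13*3/14
= 33/7

33/7


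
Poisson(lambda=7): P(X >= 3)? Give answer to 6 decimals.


P(X>=3) = 1 - P(X<=2) = 1 - (e^(-7)*7^0/0! + e^(-7)*7^1/1! + e^(-7)*7^2/2!)
≈ 1 - (0.0009118820 + 0.0063831738 + 0.0223411082)
= 1 - 0.0296361640 = 0.9703638360
≈ 0.970364

0.970364


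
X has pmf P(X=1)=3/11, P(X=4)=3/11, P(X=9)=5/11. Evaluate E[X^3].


E[X^3] = sum(x^3 * P(x))
= 1*3/11 + 64*3/11 + 729*5/11
= 3840/11

3840/11


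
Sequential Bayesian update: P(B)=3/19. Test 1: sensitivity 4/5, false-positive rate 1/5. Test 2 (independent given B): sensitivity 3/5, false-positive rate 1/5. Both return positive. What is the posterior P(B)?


After test 1: P(+) = 4/5*3/19 + 1/5*16/19 = 28/95
P(B|+) = (12/95)/(28/95) = 3/7
After test 2 (use post1 as new prior): P(+) = 3/5*3/7 + 1/5*4/7 = 13/35
P(B|+,+) = (9/35)/(13/35) = 9/13

9/13


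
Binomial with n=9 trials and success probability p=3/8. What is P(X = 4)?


P(X=4) = C(9,4) * p^4 * (1-p)^5
= 126 * 81/4096 * 3125/32768
= 15946875/67108864

15946875/67108864


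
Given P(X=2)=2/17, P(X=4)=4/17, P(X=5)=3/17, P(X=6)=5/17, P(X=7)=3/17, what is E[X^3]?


E[X^3] = sum(g(x)*P(x))
= 8*2/17 + 64*4/17 + 125*3/17 + 216*5/17 + 343*3/17
= 2756/17

2756/17


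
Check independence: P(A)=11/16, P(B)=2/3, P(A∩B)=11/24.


P(A)*P(B) = 11/16*2/3 = 11/24
P(A∩B) = 11/24, which equals P(A)P(B), so independent

Yes, A and B are independent


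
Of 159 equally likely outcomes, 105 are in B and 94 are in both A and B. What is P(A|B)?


P(A|B) = P(A∩B)/P(B) = (94/159)/(105/159) = 94/105

94/105


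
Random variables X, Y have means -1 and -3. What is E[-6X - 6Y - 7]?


E[-6X - 6Y - 7] = -6*E[X] - 6*E[Y] - 7
= (-6)*(-1) + (-6)*(-3) + (-7)
= 6 + 18 - 7 = 17

17


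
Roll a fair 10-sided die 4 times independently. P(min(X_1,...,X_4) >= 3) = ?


P(min >= 3) = P(all X_i >= 3) = (P(X_1 >= 3))^4
= (8/10)^4 = (4/5)^4 = 256/625

256/625


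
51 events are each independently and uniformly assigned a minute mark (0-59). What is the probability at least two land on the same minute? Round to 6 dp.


P(all different) = prod((60-i)/60 for i=0..50) = 0.000000
P(at least one match) = 1 - 0.000000 = 1.000000

1.000000


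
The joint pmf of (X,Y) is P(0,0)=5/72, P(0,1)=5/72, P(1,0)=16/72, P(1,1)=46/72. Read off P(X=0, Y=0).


Read from table: P(X=0, Y=0) = 5/72

5/72


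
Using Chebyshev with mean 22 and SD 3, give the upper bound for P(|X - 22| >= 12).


k = 12/3 = 4
Chebyshev: P(|X-mu| >= k*sigma) <= 1/k^2 = 1/4^2 = 1/16

1/16


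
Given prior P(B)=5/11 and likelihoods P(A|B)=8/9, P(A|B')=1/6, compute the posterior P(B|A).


P(A) = P(A|B)P(B) + P(A|B')P(B') = 8/9*5/11 + 1/6*6/11 = 49/99
P(B|A) = P(A|B)P(B)/P(A) = (40/99)/(49/99) = 40/49

40/49


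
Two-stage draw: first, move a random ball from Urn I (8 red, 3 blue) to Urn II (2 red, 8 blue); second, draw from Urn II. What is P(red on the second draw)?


P(transfer red) = 8/11; P(transfer blue) = 3/11
If red transferred: Urn II has 3 red of 11, so P(red|red moved) = 3/11
If blue transferred: Urn II has 2 red of 11, so P(red|blue moved) = 2/11
By total probability: P(red) = 8/11*3/11 + 3/11*2/11 = 30/121

30/121


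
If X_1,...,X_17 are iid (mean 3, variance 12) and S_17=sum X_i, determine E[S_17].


E[S_n] = n*E[X_1] = 17*3 = 51

51


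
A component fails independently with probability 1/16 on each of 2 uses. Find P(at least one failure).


P(at least one) = 1 - P(none)
P(none) = (1 - 1/16)^2 = (15/16)^2 = 225/256
P(at least one) = 1 - 225/256 = 31/256

31/256


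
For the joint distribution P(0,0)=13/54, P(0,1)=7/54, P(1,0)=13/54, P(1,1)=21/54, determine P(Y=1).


P(Y=1) = P(0,1)+P(1,1) = 7/54 + 21/54 = 28/54 = 14/27

14/27


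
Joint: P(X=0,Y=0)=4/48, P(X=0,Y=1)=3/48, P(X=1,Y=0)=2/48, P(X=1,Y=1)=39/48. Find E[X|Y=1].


P(Y=1) = 42/48
E[X|Y=1] = (0*3 + 1*39)/42 = 39/42 = 13/14

13/14


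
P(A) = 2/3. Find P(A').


P(A') = 1 - P(A) = 1 - 2/3 = 1/3

1/3


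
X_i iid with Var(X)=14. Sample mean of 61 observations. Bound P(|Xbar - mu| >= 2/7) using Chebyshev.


Var(Xbar) = Var(X)/n = 14/61
Chebyshev: P(|Xbar-mu| >= 2/7) <= Var(Xbar)/(2/7)^2 = (14/61)/(4/49) = 343/122
Bound exceeds 1, so trivial bound: 1

1


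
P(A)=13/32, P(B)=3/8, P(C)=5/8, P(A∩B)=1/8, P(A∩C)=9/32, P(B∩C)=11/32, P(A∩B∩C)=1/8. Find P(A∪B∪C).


P(A∪B∪C) = P(A)+P(B)+P(C) - P(AB)-P(AC)-P(BC) + P(ABC)
= 13/32+3/8+5/8 - 1/8-9/32-11/32 + 1/8
= 25/32

25/32


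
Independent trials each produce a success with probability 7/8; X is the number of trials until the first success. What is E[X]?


For geometric (trials until first success), E[X] = 1/p = 1/(7/8) = 8/7

8/7


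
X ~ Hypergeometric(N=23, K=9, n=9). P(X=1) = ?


P(X=1) = C(9,1)*C(14,8) / C(23,9)
= 9*3003 / 817190
= 27027/817190 = 2457/74290

2457/74290


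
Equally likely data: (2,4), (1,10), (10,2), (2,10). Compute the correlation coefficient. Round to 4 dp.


Cov(X,Y) = -9.8750, Var(X) = 13.1875, Var(Y) = 12.7500
rho = Cov/(sqrt(VarX)*sqrt(VarY)) = -0.7616

-0.7616


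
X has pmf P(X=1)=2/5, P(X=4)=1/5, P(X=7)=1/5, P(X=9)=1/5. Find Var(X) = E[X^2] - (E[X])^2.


E[X] = 22/5, E[X^2] = 148/5
Var(X) = E[X^2] - (E[X])^2 = 148/5 - (22/5)^2 = 256/25

256/25


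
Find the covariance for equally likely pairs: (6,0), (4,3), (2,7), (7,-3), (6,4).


E[X]=5, E[Y]=11/5, E[XY]=29/5
Cov(X,Y) = E[XY] - E[X]E[Y] = 29/5 - 5*11/5 = -26/5

-26/5


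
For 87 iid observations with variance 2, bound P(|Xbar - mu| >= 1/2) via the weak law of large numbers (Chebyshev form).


Var(Xbar) = Var(X)/n = 2/87
Chebyshev: P(|Xbar-mu| >= 1/2) <= Var(Xbar)/(1/2)^2 = (2/87)/(1/4) = 8/87

8/87


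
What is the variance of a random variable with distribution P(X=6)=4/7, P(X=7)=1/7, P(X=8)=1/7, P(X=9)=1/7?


E[X] = 48/7, E[X^2] = 338/7
Var(X) = E[X^2] - (E[X])^2 = 338/7 - (48/7)^2 = 62/49

62/49


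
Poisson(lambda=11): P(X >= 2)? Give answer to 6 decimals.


P(X>=2) = 1 - P(X<=1) = 1 - (e^(-11)*11^0/0! + e^(-11)*11^1/1!)
≈ 1 - (0.0000167017 + 0.0001837187)
= 1 - 0.0002004204 = 0.9997995796
≈ 0.999800

0.999800


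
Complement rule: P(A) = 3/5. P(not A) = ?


P(A') = 1 - P(A) = 1 - 3/5 = 2/5

2/5


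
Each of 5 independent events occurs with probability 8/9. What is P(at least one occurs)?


P(at least one) = 1 - P(none)
P(none) = (1 - 8/9)^5 = (1/9)^5 = 1/59049
P(at least one) = 1 - 1/59049 = 59048/59049

59048/59049


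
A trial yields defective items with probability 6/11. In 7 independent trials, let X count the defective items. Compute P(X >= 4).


P(X>=4) = P(X=4) + P(X=5) + P(X=6) + P(X=7)
= 5670000/19487171 + 4082400/19487171 + 1632960/19487171 + 279936/19487171
= 11665296/19487171

11665296/19487171


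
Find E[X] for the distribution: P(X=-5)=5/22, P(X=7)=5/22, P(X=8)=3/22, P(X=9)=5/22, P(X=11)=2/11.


E[X] = sum(x * P(x))
= -5*5/22 + 7*5/22 + 8*3/22 + 9*5/22 + 11*2/11
= 123/22

123/22


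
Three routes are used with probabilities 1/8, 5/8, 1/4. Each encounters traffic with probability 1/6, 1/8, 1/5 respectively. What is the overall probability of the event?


P(A) = P(A|B1)P(B1) + P(A|B2)P(B2) + P(A|B3)P(B3)
= 1/6*1/8 + 1/8*5/8 + 1/5*1/4
= 1/48 + 5/64 + 1/20 = 143/960

143/960


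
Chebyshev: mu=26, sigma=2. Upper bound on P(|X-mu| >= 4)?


k = 4/2 = 2
Chebyshev: P(|X-mu| >= k*sigma) <= 1/k^2 = 1/2^2 = 1/4

1/4


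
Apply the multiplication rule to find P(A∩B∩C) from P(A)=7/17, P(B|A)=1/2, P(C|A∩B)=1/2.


P(A∩B∩C) = P(A) * P(B|A) * P(C|A∩B)
= 7/17 * 1/2 * 1/2
= 7/34 * 1/2 = 7/68

7/68


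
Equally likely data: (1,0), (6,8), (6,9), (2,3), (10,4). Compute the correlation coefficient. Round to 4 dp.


Cov(X,Y) = 5.6000, Var(X) = 10.4000, Var(Y) = 10.9600
rho = Cov/(sqrt(VarX)*sqrt(VarY)) = 0.5245

0.5245


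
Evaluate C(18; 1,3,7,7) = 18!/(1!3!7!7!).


18! = 6402373705728000
Denominator: 1!=1 * 3!=6 * 7!=5040 * 7!=5040
Coefficient = 6402373705728000 / 152409600 = 42007680

42007680


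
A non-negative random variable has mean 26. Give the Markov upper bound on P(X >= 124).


Markov: P(X >= a) <= E[X]/a
P(X >= 124) <= 26/124 = 13/62

13/62


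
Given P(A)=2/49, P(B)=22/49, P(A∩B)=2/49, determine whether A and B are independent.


P(A)*P(B) = 2/49*22/49 = 44/2401
P(A∩B) = 2/49 != 44/2401, so not independent

No, A and B are not independent


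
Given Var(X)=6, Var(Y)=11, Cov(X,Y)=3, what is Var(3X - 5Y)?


Var(3X - 5Y) = 3^2*Var(X) + (-5)^2*Var(Y) + 2*3*(-5)*Cov(X,Y)
= 9*6 + 25*11 - 30*3
= 54 + 275 - 90 = 239

239


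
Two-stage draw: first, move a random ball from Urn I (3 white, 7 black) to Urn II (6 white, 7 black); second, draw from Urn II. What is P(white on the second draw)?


P(transfer white) = 3/10; P(transfer black) = 7/10
If white transferred: Urn II has 7 white of 14, so P(white|white moved) = 1/2
If black transferred: Urn II has 6 white of 14, so P(white|black moved) = 3/7
By total probability: P(white) = 3/10*1/2 + 7/10*3/7 = 9/20

9/20


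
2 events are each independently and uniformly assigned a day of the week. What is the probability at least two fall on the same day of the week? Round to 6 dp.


P(all different) = prod((7-i)/7 for i=0..1) = 0.857143
P(at least one match) = 1 - 0.857143 = 0.142857

0.142857


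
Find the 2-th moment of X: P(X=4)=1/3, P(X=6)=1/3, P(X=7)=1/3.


E[X^2] = sum(x^2 * P(x))
= 16*1/3 + 36*1/3 + 49*1/3
= 101/3

101/3


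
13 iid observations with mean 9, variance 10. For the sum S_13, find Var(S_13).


By independence, Var(S_n) = n*Var(X_1) = 13*10 = 130

130


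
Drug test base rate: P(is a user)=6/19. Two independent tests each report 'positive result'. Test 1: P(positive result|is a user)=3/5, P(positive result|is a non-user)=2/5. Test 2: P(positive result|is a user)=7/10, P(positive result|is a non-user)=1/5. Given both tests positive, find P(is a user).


After test 1: P(+) = 3/5*6/19 + 2/5*13/19 = 44/95
P(B|+) = (18/95)/(44/95) = 9/22
After test 2 (use post1 as new prior): P(+) = 7/10*9/22 + 1/5*13/22 = 89/220
P(B|+,+) = (63/220)/(89/220) = 63/89

63/89


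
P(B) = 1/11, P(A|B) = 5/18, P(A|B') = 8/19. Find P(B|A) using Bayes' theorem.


P(A) = P(A|B)P(B) + P(A|B')P(B') = 5/18*1/11 + 8/19*10/11 = 1535/3762
P(B|A) = P(A|B)P(B)/P(A) = (5/198)/(1535/3762) = 19/307

19/307


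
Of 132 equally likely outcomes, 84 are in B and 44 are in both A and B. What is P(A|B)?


P(A|B) = P(A∩B)/P(B) = (44/132)/(84/132) = 44/84 = 11/21

11/21


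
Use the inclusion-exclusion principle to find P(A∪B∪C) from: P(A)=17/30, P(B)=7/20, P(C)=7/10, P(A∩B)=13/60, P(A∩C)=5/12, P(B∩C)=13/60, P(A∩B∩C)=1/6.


P(A∪B∪C) = P(A)+P(B)+P(C) - P(AB)-P(AC)-P(BC) + P(ABC)
= 17/30+7/20+7/10 - 13/60-5/12-13/60 + 1/6
= 14/15

14/15


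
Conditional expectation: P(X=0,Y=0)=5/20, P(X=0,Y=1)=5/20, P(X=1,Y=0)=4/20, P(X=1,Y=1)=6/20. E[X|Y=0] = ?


P(Y=0) = 9/20
E[X|Y=0] = (0*5 + 1*4)/9 = 4/9

4/9


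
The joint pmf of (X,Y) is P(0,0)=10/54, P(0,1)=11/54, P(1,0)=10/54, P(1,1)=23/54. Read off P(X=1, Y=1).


Read from table: P(X=1, Y=1) = 23/54

23/54


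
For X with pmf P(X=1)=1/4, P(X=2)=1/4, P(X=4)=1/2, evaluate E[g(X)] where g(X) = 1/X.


E[1/X] = sum(g(x)*P(x))
= 1*1/4 + 1/2*1/4 + 1/4*1/2
= 1/2

1/2


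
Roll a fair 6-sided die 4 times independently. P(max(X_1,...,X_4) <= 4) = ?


P(max <= 4) = P(all X_i <= 4) = (P(X_1 <= 4))^4
= (4/6)^4 = (2/3)^4 = 16/81

16/81


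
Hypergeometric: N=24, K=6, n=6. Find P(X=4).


P(X=4) = C(6,4)*C(18,2) / C(24,6)
= 15*153 / 134596
= 2295/134596

2295/134596


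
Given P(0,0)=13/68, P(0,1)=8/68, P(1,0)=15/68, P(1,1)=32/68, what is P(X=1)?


P(X=1) = P(1,0)+P(1,1) = 15/68 + 32/68 = 47/68

47/68


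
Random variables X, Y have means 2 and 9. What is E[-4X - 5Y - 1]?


E[-4X - 5Y - 1] = -4*E[X] - 5*E[Y] - 1
= (-4)*(2) + (-5)*(9) + (-1)
= -8 - 45 - 1 = -54

-54


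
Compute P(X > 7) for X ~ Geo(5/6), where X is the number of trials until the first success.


P(X > 7) = P(first 7 trials all fail) = (1-p)^7 = (1/6)^7 = 1/279936

1/279936


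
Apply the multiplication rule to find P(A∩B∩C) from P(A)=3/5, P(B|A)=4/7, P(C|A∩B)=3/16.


P(A∩B∩C) = P(A) * P(B|A) * P(C|A∩B)
= 3/5 * 4/7 * 3/16
= 12/35 * 3/16 = 9/140

9/140


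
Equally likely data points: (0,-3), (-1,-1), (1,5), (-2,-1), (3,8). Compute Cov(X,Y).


E[X]=1/5, E[Y]=8/5, E[XY]=32/5
Cov(X,Y) = E[XY] - E[X]E[Y] = 32/5 - 1/5*8/5 = 152/25

152/25


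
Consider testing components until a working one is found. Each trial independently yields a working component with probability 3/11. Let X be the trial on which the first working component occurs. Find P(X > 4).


P(X > 4) = P(first 4 trials all fail) = (1-p)^4 = (8/11)^4 = 4096/14641

4096/14641


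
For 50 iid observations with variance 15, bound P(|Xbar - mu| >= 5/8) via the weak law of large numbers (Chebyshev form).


Var(Xbar) = Var(X)/n = 15/50
Chebyshev: P(|Xbar-mu| >= 5/8) <= Var(Xbar)/(5/8)^2 = (3/10)/(25/64) = 96/125

96/125


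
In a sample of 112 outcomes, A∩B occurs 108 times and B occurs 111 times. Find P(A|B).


P(A|B) = P(A∩B)/P(B) = (108/112)/(111/112) = 108/111 = 36/37

36/37


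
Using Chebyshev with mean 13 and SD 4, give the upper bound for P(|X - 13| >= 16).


k = 16/4 = 4
Chebyshev: P(|X-mu| >= k*sigma) <= 1/k^2 = 1/4^2 = 1/16

1/16


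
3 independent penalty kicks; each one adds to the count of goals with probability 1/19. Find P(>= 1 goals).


P(at least one) = 1 - P(none)
P(none) = (1 - 1/19)^3 = (18/19)^3 = 5832/6859
P(at least one) = 1 - 5832/6859 = 1027/6859

1027/6859


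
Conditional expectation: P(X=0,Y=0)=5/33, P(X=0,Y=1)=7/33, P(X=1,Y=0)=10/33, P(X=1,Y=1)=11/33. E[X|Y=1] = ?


P(Y=1) = 18/33
E[X|Y=1] = (0*7 + 1*11)/18 = 11/18

11/18


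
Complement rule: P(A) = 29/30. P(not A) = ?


P(A') = 1 - P(A) = 1 - 29/30 = 1/30

1/30


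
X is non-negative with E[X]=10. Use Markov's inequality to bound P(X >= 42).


Markov: P(X >= a) <= E[X]/a
P(X >= 42) <= 10/42 = 5/21

5/21


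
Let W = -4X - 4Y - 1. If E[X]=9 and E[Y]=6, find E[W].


E[-4X - 4Y - 1] = -4*E[X] - 4*E[Y] - 1
= (-4)*(9) + (-4)*(6) + (-1)
= -36 - 24 - 1 = -61

-61


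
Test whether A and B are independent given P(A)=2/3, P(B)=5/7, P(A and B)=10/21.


P(A)*P(B) = 2/3*5/7 = 10/21
P(A∩B) = 10/21, which equals P(A)P(B), so independent

Yes, A and B are independent


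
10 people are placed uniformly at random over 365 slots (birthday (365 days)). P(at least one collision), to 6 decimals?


P(all different) = prod((365-i)/365 for i=0..9) = 0.883052
P(at least one match) = 1 - 0.883052 = 0.116948

0.116948


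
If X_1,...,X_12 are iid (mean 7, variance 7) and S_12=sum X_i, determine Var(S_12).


By independence, Var(S_n) = n*Var(X_1) = 12*7 = 84

84


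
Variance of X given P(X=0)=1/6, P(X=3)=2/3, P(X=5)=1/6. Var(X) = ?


E[X] = 17/6, E[X^2] = 61/6
Var(X) = E[X^2] - (E[X])^2 = 61/6 - (17/6)^2 = 77/36

77/36


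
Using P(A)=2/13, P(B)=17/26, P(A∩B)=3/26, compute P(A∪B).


P(A∪B) = P(A) + P(B) - P(A∩B)
= 2/13 + 17/26 - 3/26 = 9/13

9/13


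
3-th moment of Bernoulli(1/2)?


For Bernoulli: X in {0,1}
E[X^3] = 0^3*(1-1/2) + 1^3*1/2 = 1/2

1/2


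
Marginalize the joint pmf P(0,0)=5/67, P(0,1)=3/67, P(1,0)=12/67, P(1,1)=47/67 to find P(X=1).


P(X=1) = P(1,0)+P(1,1) = 12/67 + 47/67 = 59/67

59/67


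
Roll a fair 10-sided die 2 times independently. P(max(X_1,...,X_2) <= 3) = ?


P(max <= 3) = P(all X_i <= 3) = (P(X_1 <= 3))^2
= (3/10)^2 = 9/100

9/100


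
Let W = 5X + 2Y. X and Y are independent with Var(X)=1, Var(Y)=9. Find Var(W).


Independence => Cov(X,Y)=0
Var(5X + 2Y) = 5^2*Var(X) + 2^2*Var(Y)
= 25*1 + 4*9 = 61

61


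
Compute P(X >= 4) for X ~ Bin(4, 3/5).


P(X>=4) = P(X=4)
= 81/625
= 81/625

81/625


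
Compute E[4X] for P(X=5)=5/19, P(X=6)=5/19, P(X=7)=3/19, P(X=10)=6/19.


E[4X] = sum(g(x)*P(x))
= 20*5/19 + 24*5/19 + 28*3/19 + 40*6/19
= 544/19

544/19


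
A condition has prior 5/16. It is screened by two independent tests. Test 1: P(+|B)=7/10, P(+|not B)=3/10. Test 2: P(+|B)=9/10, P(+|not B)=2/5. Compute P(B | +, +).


After test 1: P(+) = 7/10*5/16 + 3/10*11/16 = 17/40
P(B|+) = (7/32)/(17/40) = 35/68
After test 2 (use post1 as new prior): P(+) = 9/10*35/68 + 2/5*33/68 = 447/680
P(B|+,+) = (63/136)/(447/680) = 105/149

105/149


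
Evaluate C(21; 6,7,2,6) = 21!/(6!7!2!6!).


21! = 51090942171709440000
Denominator: 6!=720 * 7!=5040 * 2!=2 * 6!=720
Coefficient = 51090942171709440000 / 5225472000 = 9777287520

9777287520


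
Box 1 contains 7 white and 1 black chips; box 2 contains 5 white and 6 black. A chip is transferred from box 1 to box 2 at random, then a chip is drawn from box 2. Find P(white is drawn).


P(transfer white) = 7/8; P(transfer black) = 1/8
If white transferred: Urn II has 6 white of 12, so P(white|white moved) = 1/2
If black transferred: Urn II has 5 white of 12, so P(white|black moved) = 5/12
By total probability: P(white) = 7/8*1/2 + 1/8*5/12 = 47/96

47/96


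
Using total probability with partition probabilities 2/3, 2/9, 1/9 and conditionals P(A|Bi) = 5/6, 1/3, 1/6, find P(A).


P(A) = P(A|B1)P(B1) + P(A|B2)P(B2) + P(A|B3)P(B3)
= 5/6*2/3 + 1/3*2/9 + 1/6*1/9
= 5/9 + 2/27 + 1/54 = 35/54

35/54


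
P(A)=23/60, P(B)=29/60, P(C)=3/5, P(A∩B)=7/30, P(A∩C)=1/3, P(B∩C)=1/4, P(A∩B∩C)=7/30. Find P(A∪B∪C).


P(A∪B∪C) = P(A)+P(B)+P(C) - P(AB)-P(AC)-P(BC) + P(ABC)
= 23/60+29/60+3/5 - 7/30-1/3-1/4 + 7/30
= 53/60

53/60


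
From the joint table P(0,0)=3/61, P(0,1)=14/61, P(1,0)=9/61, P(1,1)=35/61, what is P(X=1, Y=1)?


Read from table: P(X=1, Y=1) = 35/61

35/61


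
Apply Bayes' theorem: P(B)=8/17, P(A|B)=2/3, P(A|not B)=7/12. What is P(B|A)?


P(A) = P(A|B)P(B) + P(A|B')P(B') = 2/3*8/17 + 7/12*9/17 = 127/204
P(B|A) = P(A|B)P(B)/P(A) = (16/51)/(127/204) = 64/127

64/127


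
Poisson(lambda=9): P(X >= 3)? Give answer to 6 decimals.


P(X>=3) = 1 - P(X<=2) = 1 - (e^(-9)*9^0/0! + e^(-9)*9^1/1! + e^(-9)*9^2/2!)
≈ 1 - (0.0001234098 + 0.0011106882 + 0.0049980971)
= 1 - 0.0062321951 = 0.9937678049
≈ 0.993768

0.993768


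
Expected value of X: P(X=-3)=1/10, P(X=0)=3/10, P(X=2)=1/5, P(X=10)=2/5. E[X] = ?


E[X] = sum(x * P(x))
= -3*1/10 + 0*3/10 + 2*1/5 + 10*2/5
= 41/10

41/10


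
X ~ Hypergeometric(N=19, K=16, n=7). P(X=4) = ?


P(X=4) = C(16,4)*C(3,3) / C(19,7)
= 1820*1 / 50388
= 1820/50388 = 35/969

35/969


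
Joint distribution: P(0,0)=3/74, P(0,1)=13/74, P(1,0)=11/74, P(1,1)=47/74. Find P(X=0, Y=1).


Read from table: P(X=0, Y=1) = 13/74

13/74


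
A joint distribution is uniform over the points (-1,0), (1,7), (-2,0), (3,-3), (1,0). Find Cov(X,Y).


E[X]=2/5, E[Y]=4/5, E[XY]=-2/5
Cov(X,Y) = E[XY] - E[X]E[Y] = -2/5 - 2/5*4/5 = -18/25

-18/25


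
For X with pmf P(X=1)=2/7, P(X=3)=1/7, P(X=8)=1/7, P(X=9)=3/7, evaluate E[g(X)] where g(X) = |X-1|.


E[|X-1|] = sum(g(x)*P(x))
= 0*2/7 + 2*1/7 + 7*1/7 + 8*3/7
= 33/7

33/7


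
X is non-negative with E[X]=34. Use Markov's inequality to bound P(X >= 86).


Markov: P(X >= a) <= E[X]/a
P(X >= 86) <= 34/86 = 17/43

17/43


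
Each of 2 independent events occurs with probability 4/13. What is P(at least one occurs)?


P(at least one) = 1 - P(none)
P(none) = (1 - 4/13)^2 = (9/13)^2 = 81/169
P(at least one) = 1 - 81/169 = 88/169

88/169


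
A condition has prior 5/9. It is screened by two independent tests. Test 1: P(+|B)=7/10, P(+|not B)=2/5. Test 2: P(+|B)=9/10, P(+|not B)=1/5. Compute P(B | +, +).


After test 1: P(+) = 7/10*5/9 + 2/5*4/9 = 17/30
P(B|+) = (7/18)/(17/30) = 35/51
After test 2 (use post1 as new prior): P(+) = 9/10*35/51 + 1/5*16/51 = 347/510
P(B|+,+) = (21/34)/(347/510) = 315/347

315/347


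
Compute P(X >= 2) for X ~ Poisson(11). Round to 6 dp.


P(X>=2) = 1 - P(X<=1) = 1 - (e^(-11)*11^0/0! + e^(-11)*11^1/1!)
≈ 1 - (0.0000167017 + 0.0001837187)
= 1 - 0.0002004204 = 0.9997995796
≈ 0.999800

0.999800


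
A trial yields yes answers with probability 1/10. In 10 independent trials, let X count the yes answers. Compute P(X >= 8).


P(X>=8) = P(X=8) + P(X=9) + P(X=10)
= 729/2000000000 + 9/1000000000 + 1/10000000000
= 467/1250000000

467/1250000000


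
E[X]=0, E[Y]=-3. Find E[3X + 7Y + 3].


E[3X + 7Y + 3] = 3*E[X] + 7*E[Y] + 3
= (3)*(0) + (7)*(-3) + (3)
= 0 - 21 + 3 = -18

-18


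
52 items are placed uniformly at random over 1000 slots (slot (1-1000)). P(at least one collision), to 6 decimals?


P(all different) = prod((1000-i)/1000 for i=0..51) = 0.259404
P(at least one match) = 1 - 0.259404 = 0.740596

0.740596


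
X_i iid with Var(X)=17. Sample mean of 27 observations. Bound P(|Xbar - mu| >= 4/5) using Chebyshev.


Var(Xbar) = Var(X)/n = 17/27
Chebyshev: P(|Xbar-mu| >= 4/5) <= Var(Xbar)/(4/5)^2 = (17/27)/(16/25) = 425/432

425/432


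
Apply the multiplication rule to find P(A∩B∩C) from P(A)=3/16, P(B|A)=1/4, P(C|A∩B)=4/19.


P(A∩B∩C) = P(A) * P(B|A) * P(C|A∩B)
= 3/16 * 1/4 * 4/19
= 3/64 * 4/19 = 3/304

3/304


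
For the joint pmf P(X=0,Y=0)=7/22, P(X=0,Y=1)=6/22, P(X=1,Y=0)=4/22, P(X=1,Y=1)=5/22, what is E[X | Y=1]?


P(Y=1) = 11/22
E[X|Y=1] = (0*6 + 1*5)/11 = 5/11

5/11


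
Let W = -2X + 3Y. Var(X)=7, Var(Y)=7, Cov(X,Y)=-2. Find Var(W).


Var(-2X + 3Y) = (-2)^2*Var(X) + 3^2*Var(Y) + 2*(-2)*3*Cov(X,Y)
= 4*7 + 9*7 - 12*(-2)
= 28 + 63 + 24 = 115

115


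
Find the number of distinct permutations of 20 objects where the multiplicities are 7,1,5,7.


20! = 2432902008176640000
Denominator: 7!=5040 * 1!=1 * 5!=120 * 7!=5040
Coefficient = 2432902008176640000 / 3048192000 = 798145920

798145920


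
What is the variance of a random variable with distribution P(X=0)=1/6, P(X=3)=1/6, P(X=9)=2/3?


E[X] = 13/2, E[X^2] = 111/2
Var(X) = E[X^2] - (E[X])^2 = 111/2 - (13/2)^2 = 53/4

53/4


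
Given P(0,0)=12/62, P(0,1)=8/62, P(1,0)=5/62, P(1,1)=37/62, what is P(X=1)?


P(X=1) = P(1,0)+P(1,1) = 5/62 + 37/62 = 42/62 = 21/31

21/31


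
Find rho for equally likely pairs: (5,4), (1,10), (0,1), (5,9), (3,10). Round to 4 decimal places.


Cov(X,Y) = 1.9600, Var(X) = 4.1600, Var(Y) = 13.3600
rho = Cov/(sqrt(VarX)*sqrt(VarY)) = 0.2629

0.2629


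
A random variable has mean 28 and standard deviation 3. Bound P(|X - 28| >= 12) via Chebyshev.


k = 12/3 = 4
Chebyshev: P(|X-mu| >= k*sigma) <= 1/k^2 = 1/4^2 = 1/16

1/16


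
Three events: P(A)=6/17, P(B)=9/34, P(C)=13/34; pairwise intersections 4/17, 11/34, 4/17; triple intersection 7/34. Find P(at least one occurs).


P(A∪B∪C) = P(A)+P(B)+P(C) - P(AB)-P(AC)-P(BC) + P(ABC)
= 6/17+9/34+13/34 - 4/17-11/34-4/17 + 7/34
= 7/17

7/17


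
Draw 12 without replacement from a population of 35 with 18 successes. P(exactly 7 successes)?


P(X=7) = C(18,7)*C(17,5) / C(35,12)
= 31824*6188 / 834451800
= 196926912/834451800 = 5304/22475

5304/22475


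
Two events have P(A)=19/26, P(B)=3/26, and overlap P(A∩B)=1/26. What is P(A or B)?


P(A∪B) = P(A) + P(B) - P(A∩B)
= 19/26 + 3/26 - 1/26 = 21/26

21/26


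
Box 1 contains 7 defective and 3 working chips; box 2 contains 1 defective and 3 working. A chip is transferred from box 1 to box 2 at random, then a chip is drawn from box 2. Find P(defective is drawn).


P(transfer defective) = 7/10; P(transfer working) = 3/10
If defective transferred: Urn II has 2 defective of 5, so P(defective|defective moved) = 2/5
If working transferred: Urn II has 1 defective of 5, so P(defective|working moved) = 1/5
By total probability: P(defective) = 7/10*2/5 + 3/10*1/5 = 17/50

17/50


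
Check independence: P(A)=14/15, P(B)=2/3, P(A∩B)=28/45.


P(A)*P(B) = 14/15*2/3 = 28/45
P(A∩B) = 28/45, which equals P(A)P(B), so independent

Yes, A and B are independent


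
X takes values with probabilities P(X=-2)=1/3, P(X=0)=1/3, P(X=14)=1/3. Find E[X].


E[X] = sum(x * P(x))
= -2*1/3 + 0*1/3 + 14*1/3
= 4

4


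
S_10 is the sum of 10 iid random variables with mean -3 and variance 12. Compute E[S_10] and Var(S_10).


E[S_n] = n*mu = 10*-3 = -30
Var(S_n) = n*sigma^2 = 10*12 = 120

E[S_10]=-30, Var(S_10)=120


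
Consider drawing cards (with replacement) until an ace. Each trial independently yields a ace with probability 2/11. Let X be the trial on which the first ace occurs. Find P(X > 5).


P(X > 5) = P(first 5 trials all fail) = (1-p)^5 = (9/11)^5 = 59049/161051

59049/161051


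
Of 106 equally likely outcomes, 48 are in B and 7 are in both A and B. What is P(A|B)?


P(A|B) = P(A∩B)/P(B) = (7/106)/(48/106) = 7/48

7/48


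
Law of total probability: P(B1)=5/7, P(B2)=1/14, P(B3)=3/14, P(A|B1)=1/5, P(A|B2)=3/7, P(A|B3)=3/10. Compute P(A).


P(A) = P(A|B1)P(B1) + P(A|B2)P(B2) + P(A|B3)P(B3)
= 1/5*5/7 + 3/7*1/14 + 3/10*3/14
= 1/7 + 3/98 + 9/140 = 233/980

233/980


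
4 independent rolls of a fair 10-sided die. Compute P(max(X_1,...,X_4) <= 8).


P(max <= 8) = P(all X_i <= 8) = (P(X_1 <= 8))^4
= (8/10)^4 = (4/5)^4 = 256/625

256/625


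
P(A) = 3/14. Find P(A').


P(A') = 1 - P(A) = 1 - 3/14 = 11/14

11/14


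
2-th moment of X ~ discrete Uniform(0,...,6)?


E[X^2] = (1/7) * sum(x^2 for x=0..6)
= 91/7 = 13

13


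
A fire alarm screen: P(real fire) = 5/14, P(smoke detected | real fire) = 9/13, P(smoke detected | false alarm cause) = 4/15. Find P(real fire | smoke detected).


P(A) = P(A|B)P(B) + P(A|B')P(B') = 9/13*5/14 + 4/15*9/14 = 381/910
P(B|A) = P(A|B)P(B)/P(A) = (45/182)/(381/910) = 75/127

75/127


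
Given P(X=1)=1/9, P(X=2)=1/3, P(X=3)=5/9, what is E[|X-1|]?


E[|X-1|] = sum(g(x)*P(x))
= 0*1/9 + 1*1/3 + 2*5/9
= 13/9

13/9


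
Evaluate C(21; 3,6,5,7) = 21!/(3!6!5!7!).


21! = 51090942171709440000
Denominator: 3!=6 * 6!=720 * 5!=120 * 7!=5040
Coefficient = 51090942171709440000 / 2612736000 = 19554575040

19554575040


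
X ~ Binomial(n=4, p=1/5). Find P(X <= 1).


P(X<=1) = P(X=0) + P(X=1)
= 256/625 + 256/625
= 512/625

512/625


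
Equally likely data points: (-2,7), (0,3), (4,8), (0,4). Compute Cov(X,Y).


E[X]=1/2, E[Y]=11/2, E[XY]=9/2
Cov(X,Y) = E[XY] - E[X]E[Y] = 9/2 - 1/2*11/2 = 7/4

7/4


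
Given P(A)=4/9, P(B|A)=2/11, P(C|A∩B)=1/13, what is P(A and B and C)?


P(A∩B∩C) = P(A) * P(B|A) * P(C|A∩B)
= 4/9 * 2/11 * 1/13
= 8/99 * 1/13 = 8/1287

8/1287


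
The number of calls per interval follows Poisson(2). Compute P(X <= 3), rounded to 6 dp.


P(X<=3) = e^(-2)*2^0/0! + e^(-2)*2^1/1! + e^(-2)*2^2/2! + e^(-2)*2^3/3!
≈ 0.1353352832 + 0.2706705665 + 0.2706705665 + 0.1804470443
= 0.8571234605
≈ 0.857123

0.857123


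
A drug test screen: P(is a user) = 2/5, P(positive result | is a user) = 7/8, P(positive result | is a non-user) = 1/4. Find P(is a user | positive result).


P(A) = P(A|B)P(B) + P(A|B')P(B') = 7/8*2/5 + 1/4*3/5 = 1/2
P(B|A) = P(A|B)P(B)/P(A) = (7/20)/(1/2) = 7/10

7/10


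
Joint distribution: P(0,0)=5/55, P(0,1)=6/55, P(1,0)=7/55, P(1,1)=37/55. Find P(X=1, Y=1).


Read from table: P(X=1, Y=1) = 37/55

37/55


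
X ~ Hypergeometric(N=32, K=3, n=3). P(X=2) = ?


P(X=2) = C(3,2)*C(29,1) / C(32,3)
= 3*29 / 4960
= 87/4960

87/4960


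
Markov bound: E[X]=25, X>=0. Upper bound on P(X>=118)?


Markov: P(X >= a) <= E[X]/a
P(X >= 118) <= 25/118

25/118


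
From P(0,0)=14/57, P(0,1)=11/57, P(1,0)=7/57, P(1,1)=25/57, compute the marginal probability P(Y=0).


P(Y=0) = P(0,0)+P(1,0) = 14/57 + 7/57 = 21/57 = 7/19

7/19


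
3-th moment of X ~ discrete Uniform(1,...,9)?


E[X^3] = (1/9) * sum(x^3 for x=1..9)
= 2025/9 = 225

225


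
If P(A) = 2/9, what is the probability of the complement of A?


P(A') = 1 - P(A) = 1 - 2/9 = 7/9

7/9


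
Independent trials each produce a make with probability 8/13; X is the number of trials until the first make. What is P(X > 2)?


P(X > 2) = P(first 2 trials all fail) = (1-p)^2 = (5/13)^2 = 25/169

25/169


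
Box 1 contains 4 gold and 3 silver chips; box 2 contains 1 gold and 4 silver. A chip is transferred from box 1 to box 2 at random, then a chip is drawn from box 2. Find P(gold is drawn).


P(transfer gold) = 4/7; P(transfer silver) = 3/7
If gold transferred: Urn II has 2 gold of 6, so P(gold|gold moved) = 1/3
If silver transferred: Urn II has 1 gold of 6, so P(gold|silver moved) = 1/6
By total probability: P(gold) = 4/7*1/3 + 3/7*1/6 = 11/42

11/42


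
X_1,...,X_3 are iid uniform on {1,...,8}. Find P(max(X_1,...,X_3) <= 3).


P(max <= 3) = P(all X_i <= 3) = (P(X_1 <= 3))^3
= (3/8)^3 = 27/512

27/512


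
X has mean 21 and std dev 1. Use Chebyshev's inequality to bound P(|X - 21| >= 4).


k = 4/1 = 4
Chebyshev: P(|X-mu| >= k*sigma) <= 1/k^2 = 1/4^2 = 1/16

1/16


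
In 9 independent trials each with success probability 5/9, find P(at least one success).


P(at least one) = 1 - P(none)
P(none) = (1 - 5/9)^9 = (4/9)^9 = 262144/387420489
P(at least one) = 1 - 262144/387420489 = 387158345/387420489

387158345/387420489


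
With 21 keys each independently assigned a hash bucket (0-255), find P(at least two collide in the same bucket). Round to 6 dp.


P(all different) = prod((256-i)/256 for i=0..20) = 0.430362
P(at least one match) = 1 - 0.430362 = 0.569638

0.569638


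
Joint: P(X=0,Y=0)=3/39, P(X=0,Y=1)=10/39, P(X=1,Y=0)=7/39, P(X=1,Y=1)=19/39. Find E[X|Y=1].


P(Y=1) = 29/39
E[X|Y=1] = (0*10 + 1*19)/29 = 19/29

19/29


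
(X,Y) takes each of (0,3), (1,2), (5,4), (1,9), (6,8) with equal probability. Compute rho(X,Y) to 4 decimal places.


Cov(X,Y) = 2.2800, Var(X) = 5.8400, Var(Y) = 7.7600
rho = Cov/(sqrt(VarX)*sqrt(VarY)) = 0.3387

0.3387


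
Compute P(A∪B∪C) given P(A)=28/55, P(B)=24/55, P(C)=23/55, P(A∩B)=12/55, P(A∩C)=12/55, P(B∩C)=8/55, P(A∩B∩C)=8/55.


P(A∪B∪C) = P(A)+P(B)+P(C) - P(AB)-P(AC)-P(BC) + P(ABC)
= 28/55+24/55+23/55 - 12/55-12/55-8/55 + 8/55
= 51/55

51/55


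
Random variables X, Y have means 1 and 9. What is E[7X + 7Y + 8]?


E[7X + 7Y + 8] = 7*E[X] + 7*E[Y] + 8
= (7)*(1) + (7)*(9) + (8)
= 7 + 63 + 8 = 78

78


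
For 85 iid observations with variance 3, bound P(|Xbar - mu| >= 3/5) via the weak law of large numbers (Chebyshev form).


Var(Xbar) = Var(X)/n = 3/85
Chebyshev: P(|Xbar-mu| >= 3/5) <= Var(Xbar)/(3/5)^2 = (3/85)/(9/25) = 5/51

5/51


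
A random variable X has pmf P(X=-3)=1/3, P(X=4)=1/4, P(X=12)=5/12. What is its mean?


E[X] = sum(x * P(x))
= -3*1/3 + 4*1/4 + 12*5/12
= 5

5


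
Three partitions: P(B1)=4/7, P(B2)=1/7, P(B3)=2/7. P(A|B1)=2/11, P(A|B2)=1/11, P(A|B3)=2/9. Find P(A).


P(A) = P(A|B1)P(B1) + P(A|B2)P(B2) + P(A|B3)P(B3)
= 2/11*4/7 + 1/11*1/7 + 2/9*2/7
= 8/77 + 1/77 + 4/63 = 125/693

125/693


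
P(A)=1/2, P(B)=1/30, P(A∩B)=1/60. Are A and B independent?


P(A)*P(B) = 1/2*1/30 = 1/60
P(A∩B) = 1/60, which equals P(A)P(B), so independent

Yes, A and B are independent


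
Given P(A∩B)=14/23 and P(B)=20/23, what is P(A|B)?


P(A|B) = P(A∩B)/P(B) = (28/46)/(40/46) = 28/40 = 7/10

7/10


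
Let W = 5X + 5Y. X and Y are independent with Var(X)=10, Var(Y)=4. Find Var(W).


Independence => Cov(X,Y)=0
Var(5X + 5Y) = 5^2*Var(X) + 5^2*Var(Y)
= 25*10 + 25*4 = 350

350


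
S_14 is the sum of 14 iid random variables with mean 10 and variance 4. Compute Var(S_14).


By independence, Var(S_n) = n*Var(X_1) = 14*4 = 56

56


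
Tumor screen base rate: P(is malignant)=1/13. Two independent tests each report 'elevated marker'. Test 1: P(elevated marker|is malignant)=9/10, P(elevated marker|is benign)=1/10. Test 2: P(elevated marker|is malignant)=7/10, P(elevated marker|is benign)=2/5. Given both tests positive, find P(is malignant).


After test 1: P(+) = 9/10*1/13 + 1/10*12/13 = 21/130
P(B|+) = (9/130)/(21/130) = 3/7
After test 2 (use post1 as new prior): P(+) = 7/10*3/7 + 2/5*4/7 = 37/70
P(B|+,+) = (3/10)/(37/70) = 21/37

21/37
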